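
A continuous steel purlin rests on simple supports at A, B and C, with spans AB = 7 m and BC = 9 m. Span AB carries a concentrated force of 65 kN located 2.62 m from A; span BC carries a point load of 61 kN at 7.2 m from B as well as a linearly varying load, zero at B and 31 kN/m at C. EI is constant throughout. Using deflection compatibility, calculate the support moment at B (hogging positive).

M_B = 144.1 kN·m

Insert a hinge at B; M_B is the redundant, and each span becomes simply supported.
Discontinuity in slope at B on the released structure — sum the simple-span end rotations:
  span AB: point load 65 at a = 2.62: Pab(L + a)/(6LEI) = 170.8/EI
  span BC: point load 61 at a = 7.2: Pab(L + b)/(6LEI) = 158.1/EI
  span BC: triangular load, peak 31: 7w₀L³/(360EI) = 439.4/EI
  relative rotation θ_0 = (170.8 + 597.5)/EI = 768.4/EI
A unit hogging moment at B produces rotation L₁/(3EI) + L₂/(3EI) = 5.333/EI.
Slope continuity at B: θ_0 = M_B·5.333/EI, so M_B = 768.4/5.333 = 144.1 kN·m (hogging).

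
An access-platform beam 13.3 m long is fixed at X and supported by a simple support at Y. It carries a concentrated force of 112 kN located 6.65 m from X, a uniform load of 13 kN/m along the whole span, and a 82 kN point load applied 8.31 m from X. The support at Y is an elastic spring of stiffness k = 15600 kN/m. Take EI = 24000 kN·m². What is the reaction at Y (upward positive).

R_Y = 137.6 kN

Release the roller at Y. Primary structure: cantilever fixed at X.
Free-end deflection of the primary structure under the applied loading (downward +):
  point load 112 at a = 6.65: Pa²(3L − a)/(6EI) = 27447/EI
  UDL 13: wL⁴/(8EI) = 50846/EI
  point load 82 at a = 8.31: Pa²(3L − a)/(6EI) = 29814/EI
  δ_0 = 108107/EI
Flexibility coefficient — unit upward force at Y: δ_{YY} = L³/(3EI) = 784.2/EI.
With EI = 24000 kN·m²: δ_0 = 4.5045 m and δ_{YY} = 0.032676 m/kN.
Compatibility — the spring shortens by R_Y/k under the reaction it provides: δ_0 − R_Y·δ_{YY} = R_Y/k. With 1/k = 0.000064 m/kN, R_Y = δ_0 / (δ_{YY} + 1/k) = 4.5045 / (0.032676 + 0.000064) = 137.6 kN.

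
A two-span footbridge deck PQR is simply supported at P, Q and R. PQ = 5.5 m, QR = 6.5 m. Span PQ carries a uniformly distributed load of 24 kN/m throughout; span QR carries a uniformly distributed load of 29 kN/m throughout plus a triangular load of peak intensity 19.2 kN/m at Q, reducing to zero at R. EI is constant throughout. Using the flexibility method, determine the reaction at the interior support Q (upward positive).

Insert a hinge at Q; M_Q is the redundant, and each span becomes simply supported.
Rotations at Q on the released spans (each span's end-slope, ×1/EI):
  span PQ: UDL 24: wL³/(24EI) = 166.4/EI
  span QR: UDL 29: wL³/(24EI) = 331.8/EI
  span QR: triangular load, peak 19.2: w₀L³/(45EI) = 117.2/EI
  relative rotation θ_0 = (166.4 + 449)/EI = 615.4/EI
A unit hogging moment at Q produces rotation L₁/(3EI) + L₂/(3EI) = 4/EI.
Compatibility: M_Q·(L₁+L₂)/(3EI) = θ_0, giving M_Q = 153.8 kN·m (hogging).
Span PQ, ΣM about P with M_Q applied at Q: R_Q^{PQ}·5.5 = 363 + 153.8, so R_Q^{PQ} = 93.97 kN and R_P = 132 − 93.97 = 38.03 kN.
Span QR, ΣM about R: R_Q^{QR}·6.5 = 883 + 153.8, so R_Q^{QR} = 159.5 kN and R_R = 250.9 − 159.5 = 91.38 kN.
R_Q = 93.97 + 159.5 = 253.5 kN.

R_Q = 253.5 kN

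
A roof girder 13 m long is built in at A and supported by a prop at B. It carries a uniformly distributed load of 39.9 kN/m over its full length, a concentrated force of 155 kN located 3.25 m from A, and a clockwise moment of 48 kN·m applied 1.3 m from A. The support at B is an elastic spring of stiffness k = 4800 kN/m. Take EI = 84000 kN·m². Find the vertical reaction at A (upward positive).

Choose R_B as the redundant. The primary structure is the cantilever fixed at A.
Deflection at B on the released cantilever, summing each load's contribution:
  UDL 39.9: wL⁴/(8EI) = 142448/EI
  point load 155 at a = 3.25: Pa²(3L − a)/(6EI) = 9755/EI
  clockwise couple 48 at a = 1.3: M₀a(2L − a)/(2EI) = 770.6/EI
  δ_0 = 152974/EI
Flexibility coefficient — unit upward force at B: δ_{BB} = L³/(3EI) = 732.3/EI.
With EI = 84000 kN·m²: δ_0 = 1.8211 m and δ_{BB} = 0.008718 m/kN.
Compatibility — the spring shortens by R_B/k under the reaction it provides: δ_0 − R_B·δ_{BB} = R_B/k. With 1/k = 0.000208 m/kN, R_B = δ_0 / (δ_{BB} + 1/k) = 1.8211 / (0.008718 + 0.000208) = 204 kN.
Vertical equilibrium: R_A = ΣP − R_B = 673.7 − 204 = 469.7 kN.

R_A = 469.7 kN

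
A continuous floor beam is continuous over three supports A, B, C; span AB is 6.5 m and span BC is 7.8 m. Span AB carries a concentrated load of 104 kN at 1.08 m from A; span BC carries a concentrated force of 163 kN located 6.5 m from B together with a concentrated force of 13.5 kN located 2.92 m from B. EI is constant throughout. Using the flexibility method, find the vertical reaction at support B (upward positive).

R_B = 78.83 kN

Insert a hinge at B; M_B is the redundant, and each span becomes simply supported.
Discontinuity in slope at B on the released structure — sum the simple-span end rotations:
  span AB: point load 104 at a = 1.08: Pab(L + a)/(6LEI) = 118.3/EI
  span BC: point load 163 at a = 6.5: Pab(L + b)/(6LEI) = 267.8/EI
  span BC: point load 13.5 at a = 2.92: Pab(L + b)/(6LEI) = 52.12/EI
  relative rotation θ_0 = (118.3 + 319.9)/EI = 438.3/EI
A unit hogging moment at B produces rotation L₁/(3EI) + L₂/(3EI) = 4.767/EI.
Compatibility: M_B·(L₁+L₂)/(3EI) = θ_0, giving M_B = 91.94 kN·m (hogging).
Span AB, ΣM about A with M_B applied at B: R_B^{AB}·6.5 = 112.3 + 91.94, so R_B^{AB} = 31.43 kN and R_A = 104 − 31.43 = 72.57 kN.
Span BC, ΣM about C: R_B^{BC}·7.8 = 277.8 + 91.94, so R_B^{BC} = 47.4 kN and R_C = 176.5 − 47.4 = 129.1 kN.
R_B = 31.43 + 47.4 = 78.83 kN.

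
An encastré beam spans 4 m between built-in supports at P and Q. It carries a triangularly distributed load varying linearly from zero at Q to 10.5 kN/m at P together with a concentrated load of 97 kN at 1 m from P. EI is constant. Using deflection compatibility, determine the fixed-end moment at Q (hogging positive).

M_Q = 23.79 kN·m

Release both end moments; the primary structure is a simply-supported span PQ with redundants M_P and M_Q.
End rotations of the released simple span under the applied load (×1/EI):
  at P: triangular load, peak 10.5: w₀L³/(45EI) = 14.93/EI
  at Q: triangular load, peak 10.5: 7w₀L³/(360EI) = 13.07/EI
  at P: point load 97 at a = 1: Pab(L + b)/(6LEI) = 84.88/EI
  at Q: point load 97 at a = 1: Pab(L + a)/(6LEI) = 60.62/EI
  θ_P0 = 99.81/EI,  θ_Q0 = 73.69/EI
Flexibility coefficients: a unit moment at one end gives L/(3EI) there and L/(6EI) at the far end, so f₁₁ = f₂₂ = 1.333/EI and f₁₂ = f₂₁ = 0.6667/EI.
Compatibility — zero rotation at each built-in end:
  1.333 M_P + 0.6667 M_Q = 99.81
  0.6667 M_P + 1.333 M_Q = 73.69
Solving the pair gives M_P = 62.96 kN·m and M_Q = 23.79 kN·m (hogging).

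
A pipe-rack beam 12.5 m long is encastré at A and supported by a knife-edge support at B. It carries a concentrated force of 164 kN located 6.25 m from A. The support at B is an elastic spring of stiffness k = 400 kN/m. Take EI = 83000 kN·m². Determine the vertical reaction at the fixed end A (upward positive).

R_A = 125.1 kN

Release the roller at B. Primary structure: cantilever fixed at A.
Downward deflection at the released point B due to the loads:
  point load 164 at a = 6.25: Pa²(3L − a)/(6EI) = 33366/EI
Flexibility coefficient — unit upward force at B: δ_{BB} = L³/(3EI) = 651/EI.
With EI = 83000 kN·m²: δ_0 = 0.402 m and δ_{BB} = 0.007844 m/kN.
Compatibility — the spring shortens by R_B/k under the reaction it provides: δ_0 − R_B·δ_{BB} = R_B/k. With 1/k = 0.0025 m/kN, R_B = δ_0 / (δ_{BB} + 1/k) = 0.402 / (0.007844 + 0.0025) = 38.86 kN.
Vertical equilibrium: R_A = ΣP − R_B = 164 − 38.86 = 125.1 kN.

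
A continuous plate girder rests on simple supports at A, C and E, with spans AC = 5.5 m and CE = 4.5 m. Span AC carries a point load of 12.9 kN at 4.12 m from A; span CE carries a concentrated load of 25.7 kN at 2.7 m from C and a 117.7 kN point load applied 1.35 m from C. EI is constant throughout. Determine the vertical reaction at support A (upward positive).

Take M_C as the redundant. Released structure: two simple spans AC and CE with a hinge at C.
End slopes at the hinge C, treating each span as simply supported:
  span AC: point load 12.9 at a = 4.12: Pab(L + a)/(6LEI) = 21.38/EI
  span CE: point load 25.7 at a = 2.7: Pab(L + b)/(6LEI) = 29.14/EI
  span CE: point load 117.7 at a = 1.35: Pab(L + b)/(6LEI) = 141.8/EI
  relative rotation θ_0 = (21.38 + 171)/EI = 192.3/EI
A unit hogging moment at C produces rotation L₁/(3EI) + L₂/(3EI) = 3.333/EI.
Slope continuity at C: θ_0 = M_C·3.333/EI, so M_C = 192.3/3.333 = 57.7 kN·m (hogging).
Span AC, ΣM about A with M_C applied at C: R_C^{AC}·5.5 = 53.15 + 57.7, so R_C^{AC} = 20.15 kN and R_A = 12.9 − 20.15 = -7.254 kN.

R_A = -7.254 kN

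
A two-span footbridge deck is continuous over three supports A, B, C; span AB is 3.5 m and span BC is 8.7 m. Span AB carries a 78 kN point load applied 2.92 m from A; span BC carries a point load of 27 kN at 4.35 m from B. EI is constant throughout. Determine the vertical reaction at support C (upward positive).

Take M_B as the redundant. Released structure: two simple spans AB and BC with a hinge at B.
Discontinuity in slope at B on the released structure — sum the simple-span end rotations:
  span AB: point load 78 at a = 2.92: Pab(L + a)/(6LEI) = 40.39/EI
  span BC: point load 27 at a = 4.35: Pab(L + b)/(6LEI) = 127.7/EI
  relative rotation θ_0 = (40.39 + 127.7)/EI = 168.1/EI
A unit hogging moment at B produces rotation L₁/(3EI) + L₂/(3EI) = 4.067/EI.
Compatibility: M_B·(L₁+L₂)/(3EI) = θ_0, giving M_B = 41.34 kN·m (hogging).
Span BC, ΣM about C: R_B^{BC}·8.7 = 117.5 + 41.34, so R_B^{BC} = 18.25 kN and R_C = 27 − 18.25 = 8.748 kN.

R_C = 8.748 kN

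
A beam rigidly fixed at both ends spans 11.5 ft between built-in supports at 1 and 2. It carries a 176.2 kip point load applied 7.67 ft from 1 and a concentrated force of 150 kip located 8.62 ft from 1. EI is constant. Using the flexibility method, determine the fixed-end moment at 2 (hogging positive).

Release both end moments; the primary structure is a simply-supported span 12 with redundants M_1 and M_2.
On the primary (simply-supported) span, the end slopes from the loading are:
  at 1: point load 176.2 at a = 7.67: Pab(L + b)/(6LEI) = 1150/EI
  at 2: point load 176.2 at a = 7.67: Pab(L + a)/(6LEI) = 1438/EI
  at 1: point load 150 at a = 8.62: Pab(L + b)/(6LEI) = 776.1/EI
  at 2: point load 150 at a = 8.62: Pab(L + a)/(6LEI) = 1086/EI
  θ_10 = 1926/EI,  θ_20 = 2524/EI
Flexibility coefficients: a unit moment at one end gives L/(3EI) there and L/(6EI) at the far end, so f₁₁ = f₂₂ = 3.833/EI and f₁₂ = f₂₁ = 1.917/EI.
Compatibility — zero rotation at each built-in end:
  3.833 M_1 + 1.917 M_2 = 1926
  1.917 M_1 + 3.833 M_2 = 2524
Solving the pair gives M_1 = 231 kip·ft and M_2 = 542.9 kip·ft (hogging).

M_2 = 542.9 kip·ft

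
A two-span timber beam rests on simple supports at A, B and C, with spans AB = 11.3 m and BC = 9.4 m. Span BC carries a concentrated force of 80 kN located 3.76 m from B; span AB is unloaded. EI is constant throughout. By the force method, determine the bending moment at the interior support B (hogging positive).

M_B = 65.57 kN·m

Take M_B as the redundant. Released structure: two simple spans AB and BC with a hinge at B.
Rotations at B on the released spans (each span's end-slope, ×1/EI):
  span BC: point load 80 at a = 3.76: Pab(L + b)/(6LEI) = 452.4/EI
  relative rotation θ_0 = (0 + 452.4)/EI = 452.4/EI
A unit hogging moment at B produces rotation L₁/(3EI) + L₂/(3EI) = 6.9/EI.
Compatibility: M_B·(L₁+L₂)/(3EI) = θ_0, giving M_B = 65.57 kN·m (hogging).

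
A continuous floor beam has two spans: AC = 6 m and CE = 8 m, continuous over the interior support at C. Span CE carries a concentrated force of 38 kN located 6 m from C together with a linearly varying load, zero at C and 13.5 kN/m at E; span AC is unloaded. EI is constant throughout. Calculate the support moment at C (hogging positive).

M_C = 49.16 kN·m

Take M_C as the redundant. Released structure: two simple spans AC and CE with a hinge at C.
Discontinuity in slope at C on the released structure — sum the simple-span end rotations:
  span CE: point load 38 at a = 6: Pab(L + b)/(6LEI) = 95/EI
  span CE: triangular load, peak 13.5: 7w₀L³/(360EI) = 134.4/EI
  relative rotation θ_0 = (0 + 229.4)/EI = 229.4/EI
A unit hogging moment at C produces rotation L₁/(3EI) + L₂/(3EI) = 4.667/EI.
Slope continuity at C: θ_0 = M_C·4.667/EI, so M_C = 229.4/4.667 = 49.16 kN·m (hogging).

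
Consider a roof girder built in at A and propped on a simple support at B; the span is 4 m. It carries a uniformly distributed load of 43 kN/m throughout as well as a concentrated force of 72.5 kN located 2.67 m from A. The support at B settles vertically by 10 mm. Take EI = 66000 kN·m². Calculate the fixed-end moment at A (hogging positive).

M_A = 252.6 kN·m

Release the roller at B. Primary structure: cantilever fixed at A.
Deflection at B on the released cantilever, summing each load's contribution:
  UDL 43: wL⁴/(8EI) = 1376/EI
  point load 72.5 at a = 2.67: Pa²(3L − a)/(6EI) = 803.7/EI
  δ_0 = 2180/EI
Tip deflection under a unit load at B: L³/(3EI) = 21.33/EI.
With EI = 66000 kN·m²: δ_0 = 0.033026 m and δ_{BB} = 0.000323 m/kN.
Compatibility — the beam at B must follow the support down by 0.01 m: δ_0 − R_B·δ_{BB} = 0.01, so R_B = (0.033026 − 0.01)/0.000323 = 71.24 kN.
Moment equilibrium about A: M_A = Σ(load moments about A) − R_B·L = 537.6 − 71.24×4 = 252.6 kN·m.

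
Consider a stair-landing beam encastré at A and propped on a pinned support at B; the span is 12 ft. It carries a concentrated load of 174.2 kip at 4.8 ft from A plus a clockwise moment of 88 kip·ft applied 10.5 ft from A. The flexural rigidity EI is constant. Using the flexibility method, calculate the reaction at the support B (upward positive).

Choose R_B as the redundant. The primary structure is the cantilever fixed at A.
Downward deflection at the released point B due to the loads:
  point load 174.2 at a = 4.8: Pa²(3L − a)/(6EI) = 20871/EI
  clockwise couple 88 at a = 10.5: M₀a(2L − a)/(2EI) = 6237/EI
  δ_0 = 27108/EI
Tip deflection under a unit load at B: L³/(3EI) = 576/EI.
The prop prevents deflection at B: R_B = δ_0/δ_{BB} = 27108/576 = 47.06 kip.

R_B = 47.06 kip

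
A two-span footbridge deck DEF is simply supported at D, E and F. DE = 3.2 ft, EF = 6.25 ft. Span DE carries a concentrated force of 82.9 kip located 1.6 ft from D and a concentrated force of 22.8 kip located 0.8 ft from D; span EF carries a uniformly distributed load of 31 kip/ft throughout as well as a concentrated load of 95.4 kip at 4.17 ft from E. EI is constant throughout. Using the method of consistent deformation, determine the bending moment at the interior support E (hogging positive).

M_E = 178.2 kip·ft

Release continuity at E by inserting a hinge; the redundant is the internal moment M_E. The primary structure is two simply-supported spans DE and EF.
Discontinuity in slope at E on the released structure — sum the simple-span end rotations:
  span DE: point load 82.9 at a = 1.6: Pab(L + a)/(6LEI) = 53.06/EI
  span DE: point load 22.8 at a = 0.8: Pab(L + a)/(6LEI) = 9.12/EI
  span EF: UDL 31: wL³/(24EI) = 315.3/EI
  span EF: point load 95.4 at a = 4.17: Pab(L + b)/(6LEI) = 183.8/EI
  relative rotation θ_0 = (62.18 + 499.2)/EI = 561.3/EI
A unit hogging moment at E produces rotation L₁/(3EI) + L₂/(3EI) = 3.15/EI.
Slope continuity at E: θ_0 = M_E·3.15/EI, so M_E = 561.3/3.15 = 178.2 kip·ft (hogging).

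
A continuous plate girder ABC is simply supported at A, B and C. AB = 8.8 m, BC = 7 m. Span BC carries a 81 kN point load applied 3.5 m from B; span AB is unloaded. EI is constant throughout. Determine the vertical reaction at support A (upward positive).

R_A = -5.352 kN

Release continuity at B by inserting a hinge; the redundant is the internal moment M_B. The primary structure is two simply-supported spans AB and BC.
Rotations at B on the released spans (each span's end-slope, ×1/EI):
  span BC: point load 81 at a = 3.5: Pab(L + b)/(6LEI) = 248.1/EI
  relative rotation θ_0 = (0 + 248.1)/EI = 248.1/EI
A unit hogging moment at B produces rotation L₁/(3EI) + L₂/(3EI) = 5.267/EI.
Slope continuity at B: θ_0 = M_B·5.267/EI, so M_B = 248.1/5.267 = 47.1 kN·m (hogging).
Span AB, ΣM about A with M_B applied at B: R_B^{AB}·8.8 = 0 + 47.1, so R_B^{AB} = 5.352 kN and R_A = 0 − 5.352 = -5.352 kN.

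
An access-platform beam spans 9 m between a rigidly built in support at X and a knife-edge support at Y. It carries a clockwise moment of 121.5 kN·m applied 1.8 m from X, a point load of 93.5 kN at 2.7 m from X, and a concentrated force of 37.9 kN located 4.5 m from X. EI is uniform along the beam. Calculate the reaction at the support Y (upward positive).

R_Y = 30.49 kN

Choose R_Y as the redundant. The primary structure is the cantilever fixed at X.
Downward deflection at the released point Y due to the loads:
  clockwise couple 121.5 at a = 1.8: M₀a(2L − a)/(2EI) = 1771/EI
  point load 93.5 at a = 2.7: Pa²(3L − a)/(6EI) = 2761/EI
  point load 37.9 at a = 4.5: Pa²(3L − a)/(6EI) = 2878/EI
  δ_0 = 7410/EI
Tip deflection under a unit load at Y: L³/(3EI) = 243/EI.
The prop prevents deflection at Y: R_Y = δ_0/δ_{YY} = 7410/243 = 30.49 kN.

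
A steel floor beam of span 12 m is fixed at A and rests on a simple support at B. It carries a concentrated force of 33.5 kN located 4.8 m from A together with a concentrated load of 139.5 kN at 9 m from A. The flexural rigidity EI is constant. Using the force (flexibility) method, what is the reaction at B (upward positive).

R_B = 95.25 kN

Remove the prop at B; the released (primary) structure is a cantilever built in at A.
Downward deflection at the released point B due to the loads:
  point load 33.5 at a = 4.8: Pa²(3L − a)/(6EI) = 4014/EI
  point load 139.5 at a = 9: Pa²(3L − a)/(6EI) = 50848/EI
  δ_0 = 54861/EI
Tip deflection under a unit load at B: L³/(3EI) = 576/EI.
Compatibility at B: δ_0 − R_B·δ_{BB} = 0, so R_B = 54861/576 = 95.25 kN.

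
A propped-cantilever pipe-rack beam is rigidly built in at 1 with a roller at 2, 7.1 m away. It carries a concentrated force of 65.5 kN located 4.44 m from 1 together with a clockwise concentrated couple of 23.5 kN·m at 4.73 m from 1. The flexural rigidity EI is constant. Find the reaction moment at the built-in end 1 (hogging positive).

M_1 = 67.07 kN·m

Release the roller at 2. Primary structure: cantilever fixed at 1.
Free-end deflection of the primary structure under the applied loading (downward +):
  point load 65.5 at a = 4.44: Pa²(3L − a)/(6EI) = 3628/EI
  clockwise couple 23.5 at a = 4.73: M₀a(2L − a)/(2EI) = 526.3/EI
  δ_0 = 4155/EI
Flexibility coefficient — unit upward force at 2: δ_{22} = L³/(3EI) = 119.3/EI.
The prop prevents deflection at 2: R_2 = δ_0/δ_{22} = 4155/119.3 = 34.82 kN.
Moment equilibrium about 1: M_1 = Σ(load moments about 1) − R_2·L = 314.3 − 34.82×7.1 = 67.07 kN·m.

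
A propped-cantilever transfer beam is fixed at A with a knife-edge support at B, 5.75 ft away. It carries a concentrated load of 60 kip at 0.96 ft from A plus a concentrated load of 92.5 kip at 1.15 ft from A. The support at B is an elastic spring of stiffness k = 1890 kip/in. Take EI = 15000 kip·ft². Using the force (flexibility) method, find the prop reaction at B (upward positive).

R_B = 7.471 kip

Choose R_B as the redundant. The primary structure is the cantilever fixed at A.
Deflection at B on the released cantilever, summing each load's contribution:
  point load 60 at a = 0.96: Pa²(3L − a)/(6EI) = 150.1/EI
  point load 92.5 at a = 1.15: Pa²(3L − a)/(6EI) = 328.3/EI
  δ_0 = 478.4/EI
Flexibility coefficient — unit upward force at B: δ_{BB} = L³/(3EI) = 63.37/EI.
With EI = 15000 kip·ft²: δ_0 = 0.031892 ft and δ_{BB} = 0.004225 ft/kip.
Compatibility — the spring shortens by R_B/k under the reaction it provides: δ_0 − R_B·δ_{BB} = R_B/k. With 1/k = 1/(1890×12) ft/kip = 0.000044 ft/kip, R_B = δ_0 / (δ_{BB} + 1/k) = 0.031892 / (0.004225 + 0.000044) = 7.471 kip.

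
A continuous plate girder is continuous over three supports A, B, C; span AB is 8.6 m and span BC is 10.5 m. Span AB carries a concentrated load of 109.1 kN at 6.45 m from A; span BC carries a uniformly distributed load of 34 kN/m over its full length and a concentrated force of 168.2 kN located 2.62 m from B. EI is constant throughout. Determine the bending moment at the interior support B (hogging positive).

Release continuity at B by inserting a hinge; the redundant is the internal moment M_B. The primary structure is two simply-supported spans AB and BC.
End slopes at the hinge B, treating each span as simply supported:
  span AB: point load 109.1 at a = 6.45: Pab(L + a)/(6LEI) = 441.3/EI
  span BC: UDL 34: wL³/(24EI) = 1640/EI
  span BC: point load 168.2 at a = 2.62: Pab(L + b)/(6LEI) = 1013/EI
  relative rotation θ_0 = (441.3 + 2653)/EI = 3094/EI
A unit hogging moment at B produces rotation L₁/(3EI) + L₂/(3EI) = 6.367/EI.
Slope continuity at B: θ_0 = M_B·6.367/EI, so M_B = 3094/6.367 = 486 kN·m (hogging).

M_B = 486 kN·m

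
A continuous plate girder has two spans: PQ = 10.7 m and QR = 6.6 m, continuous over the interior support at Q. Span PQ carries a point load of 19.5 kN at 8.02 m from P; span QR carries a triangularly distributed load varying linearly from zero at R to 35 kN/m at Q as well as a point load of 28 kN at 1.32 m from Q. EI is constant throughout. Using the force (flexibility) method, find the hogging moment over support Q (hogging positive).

M_Q = 70.12 kN·m

Release continuity at Q by inserting a hinge; the redundant is the internal moment M_Q. The primary structure is two simply-supported spans PQ and QR.
Discontinuity in slope at Q on the released structure — sum the simple-span end rotations:
  span PQ: point load 19.5 at a = 8.02: Pab(L + a)/(6LEI) = 122.2/EI
  span QR: triangular load, peak 35: w₀L³/(45EI) = 223.6/EI
  span QR: point load 28 at a = 1.32: Pab(L + b)/(6LEI) = 58.54/EI
  relative rotation θ_0 = (122.2 + 282.2)/EI = 404.4/EI
A unit hogging moment at Q produces rotation L₁/(3EI) + L₂/(3EI) = 5.767/EI.
Compatibility: M_Q·(L₁+L₂)/(3EI) = θ_0, giving M_Q = 70.12 kN·m (hogging).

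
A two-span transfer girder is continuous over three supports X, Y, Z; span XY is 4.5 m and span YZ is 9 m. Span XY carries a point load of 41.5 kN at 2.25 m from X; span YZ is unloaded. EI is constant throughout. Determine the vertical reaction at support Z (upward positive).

Take M_Y as the redundant. Released structure: two simple spans XY and YZ with a hinge at Y.
Rotations at Y on the released spans (each span's end-slope, ×1/EI):
  span XY: point load 41.5 at a = 2.25: Pab(L + a)/(6LEI) = 52.52/EI
  relative rotation θ_0 = (52.52 + 0)/EI = 52.52/EI
A unit hogging moment at Y produces rotation L₁/(3EI) + L₂/(3EI) = 4.5/EI.
Compatibility: M_Y·(L₁+L₂)/(3EI) = θ_0, giving M_Y = 11.67 kN·m (hogging).
Span YZ, ΣM about Z: R_Y^{YZ}·9 = 0 + 11.67, so R_Y^{YZ} = 1.297 kN and R_Z = 0 − 1.297 = -1.297 kN.

R_Z = -1.297 kN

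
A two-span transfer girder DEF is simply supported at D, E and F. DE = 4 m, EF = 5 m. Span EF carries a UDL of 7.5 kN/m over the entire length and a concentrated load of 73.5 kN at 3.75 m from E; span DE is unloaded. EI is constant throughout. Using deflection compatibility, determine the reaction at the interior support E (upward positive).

Insert a hinge at E; M_E is the redundant, and each span becomes simply supported.
End slopes at the hinge E, treating each span as simply supported:
  span EF: UDL 7.5: wL³/(24EI) = 39.06/EI
  span EF: point load 73.5 at a = 3.75: Pab(L + b)/(6LEI) = 71.78/EI
  relative rotation θ_0 = (0 + 110.8)/EI = 110.8/EI
A unit hogging moment at E produces rotation L₁/(3EI) + L₂/(3EI) = 3/EI.
Compatibility: M_E·(L₁+L₂)/(3EI) = θ_0, giving M_E = 36.95 kN·m (hogging).
Span DE, ΣM about D with M_E applied at E: R_E^{DE}·4 = 0 + 36.95, so R_E^{DE} = 9.237 kN and R_D = 0 − 9.237 = -9.237 kN.
Span EF, ΣM about F: R_E^{EF}·5 = 185.6 + 36.95, so R_E^{EF} = 44.51 kN and R_F = 111 − 44.51 = 66.49 kN.
R_E = 9.237 + 44.51 = 53.75 kN.

R_E = 53.75 kN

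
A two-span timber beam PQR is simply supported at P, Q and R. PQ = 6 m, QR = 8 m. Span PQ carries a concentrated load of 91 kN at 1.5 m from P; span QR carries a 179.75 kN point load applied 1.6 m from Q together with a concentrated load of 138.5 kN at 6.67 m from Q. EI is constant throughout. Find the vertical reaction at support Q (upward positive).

R_Q = 247 kN

Take M_Q as the redundant. Released structure: two simple spans PQ and QR with a hinge at Q.
Discontinuity in slope at Q on the released structure — sum the simple-span end rotations:
  span PQ: point load 91 at a = 1.5: Pab(L + a)/(6LEI) = 128/EI
  span QR: point load 179.75 at a = 1.6: Pab(L + b)/(6LEI) = 552.2/EI
  span QR: point load 138.5 at a = 6.67: Pab(L + b)/(6LEI) = 238.8/EI
  relative rotation θ_0 = (128 + 791)/EI = 919/EI
A unit hogging moment at Q produces rotation L₁/(3EI) + L₂/(3EI) = 4.667/EI.
Compatibility: M_Q·(L₁+L₂)/(3EI) = θ_0, giving M_Q = 196.9 kN·m (hogging).
Span PQ, ΣM about P with M_Q applied at Q: R_Q^{PQ}·6 = 136.5 + 196.9, so R_Q^{PQ} = 55.57 kN and R_P = 91 − 55.57 = 35.43 kN.
Span QR, ΣM about R: R_Q^{QR}·8 = 1335 + 196.9, so R_Q^{QR} = 191.4 kN and R_R = 318.2 − 191.4 = 126.8 kN.
R_Q = 55.57 + 191.4 = 247 kN.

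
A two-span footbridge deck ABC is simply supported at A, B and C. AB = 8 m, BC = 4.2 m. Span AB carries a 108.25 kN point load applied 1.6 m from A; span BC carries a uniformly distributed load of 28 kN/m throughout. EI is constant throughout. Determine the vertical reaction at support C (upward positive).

Release continuity at B by inserting a hinge; the redundant is the internal moment M_B. The primary structure is two simply-supported spans AB and BC.
Rotations at B on the released spans (each span's end-slope, ×1/EI):
  span AB: point load 108.25 at a = 1.6: Pab(L + a)/(6LEI) = 221.7/EI
  span BC: UDL 28: wL³/(24EI) = 86.44/EI
  relative rotation θ_0 = (221.7 + 86.44)/EI = 308.1/EI
A unit hogging moment at B produces rotation L₁/(3EI) + L₂/(3EI) = 4.067/EI.
Compatibility: M_B·(L₁+L₂)/(3EI) = θ_0, giving M_B = 75.77 kN·m (hogging).
Span BC, ΣM about C: R_B^{BC}·4.2 = 247 + 75.77, so R_B^{BC} = 76.84 kN and R_C = 117.6 − 76.84 = 40.76 kN.

R_C = 40.76 kN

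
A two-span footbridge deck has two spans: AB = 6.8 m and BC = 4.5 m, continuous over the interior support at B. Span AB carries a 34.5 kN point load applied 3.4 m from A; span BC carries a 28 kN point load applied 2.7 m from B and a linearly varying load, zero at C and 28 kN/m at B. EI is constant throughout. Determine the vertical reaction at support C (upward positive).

Insert a hinge at B; M_B is the redundant, and each span becomes simply supported.
End slopes at the hinge B, treating each span as simply supported:
  span AB: point load 34.5 at a = 3.4: Pab(L + a)/(6LEI) = 99.7/EI
  span BC: point load 28 at a = 2.7: Pab(L + b)/(6LEI) = 31.75/EI
  span BC: triangular load, peak 28: w₀L³/(45EI) = 56.7/EI
  relative rotation θ_0 = (99.7 + 88.45)/EI = 188.2/EI
A unit hogging moment at B produces rotation L₁/(3EI) + L₂/(3EI) = 3.767/EI.
Compatibility: M_B·(L₁+L₂)/(3EI) = θ_0, giving M_B = 49.95 kN·m (hogging).
Span BC, ΣM about C: R_B^{BC}·4.5 = 239.4 + 49.95, so R_B^{BC} = 64.3 kN and R_C = 91 − 64.3 = 26.7 kN.

R_C = 26.7 kN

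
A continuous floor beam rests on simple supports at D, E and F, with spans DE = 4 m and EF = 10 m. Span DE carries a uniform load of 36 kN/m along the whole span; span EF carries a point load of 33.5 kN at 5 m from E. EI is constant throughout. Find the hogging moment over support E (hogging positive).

Insert a hinge at E; M_E is the redundant, and each span becomes simply supported.
Discontinuity in slope at E on the released structure — sum the simple-span end rotations:
  span DE: UDL 36: wL³/(24EI) = 96/EI
  span EF: point load 33.5 at a = 5: Pab(L + b)/(6LEI) = 209.4/EI
  relative rotation θ_0 = (96 + 209.4)/EI = 305.4/EI
A unit hogging moment at E produces rotation L₁/(3EI) + L₂/(3EI) = 4.667/EI.
Slope continuity at E: θ_0 = M_E·4.667/EI, so M_E = 305.4/4.667 = 65.44 kN·m (hogging).

M_E = 65.44 kN·m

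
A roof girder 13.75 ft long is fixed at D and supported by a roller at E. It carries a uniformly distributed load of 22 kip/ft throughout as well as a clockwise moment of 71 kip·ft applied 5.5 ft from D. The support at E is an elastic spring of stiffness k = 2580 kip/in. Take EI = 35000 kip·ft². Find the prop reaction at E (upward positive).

Release the roller at E. Primary structure: cantilever fixed at D.
Free-end deflection of the primary structure under the applied loading (downward +):
  UDL 22: wL⁴/(8EI) = 98298/EI
  clockwise couple 71 at a = 5.5: M₀a(2L − a)/(2EI) = 4296/EI
  δ_0 = 102593/EI
Tip deflection under a unit load at E: L³/(3EI) = 866.5/EI.
With EI = 35000 kip·ft²: δ_0 = 2.9312 ft and δ_{EE} = 0.024758 ft/kip.
Compatibility — the spring shortens by R_E/k under the reaction it provides: δ_0 − R_E·δ_{EE} = R_E/k. With 1/k = 1/(2580×12) ft/kip = 0.000032 ft/kip, R_E = δ_0 / (δ_{EE} + 1/k) = 2.9312 / (0.024758 + 0.000032) = 118.2 kip.

R_E = 118.2 kip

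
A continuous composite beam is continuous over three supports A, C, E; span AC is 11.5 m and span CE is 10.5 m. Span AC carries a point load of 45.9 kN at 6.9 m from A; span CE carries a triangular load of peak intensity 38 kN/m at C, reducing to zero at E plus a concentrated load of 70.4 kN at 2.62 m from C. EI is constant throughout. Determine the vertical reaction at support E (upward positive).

R_E = 60.82 kN

Release continuity at C by inserting a hinge; the redundant is the internal moment M_C. The primary structure is two simply-supported spans AC and CE.
Rotations at C on the released spans (each span's end-slope, ×1/EI):
  span AC: point load 45.9 at a = 6.9: Pab(L + a)/(6LEI) = 388.5/EI
  span CE: triangular load, peak 38: w₀L³/(45EI) = 977.5/EI
  span CE: point load 70.4 at a = 2.62: Pab(L + b)/(6LEI) = 424/EI
  relative rotation θ_0 = (388.5 + 1402)/EI = 1790/EI
A unit hogging moment at C produces rotation L₁/(3EI) + L₂/(3EI) = 7.333/EI.
Slope continuity at C: θ_0 = M_C·7.333/EI, so M_C = 1790/7.333 = 244.1 kN·m (hogging).
Span CE, ΣM about E: R_C^{CE}·10.5 = 1951 + 244.1, so R_C^{CE} = 209.1 kN and R_E = 269.9 − 209.1 = 60.82 kN.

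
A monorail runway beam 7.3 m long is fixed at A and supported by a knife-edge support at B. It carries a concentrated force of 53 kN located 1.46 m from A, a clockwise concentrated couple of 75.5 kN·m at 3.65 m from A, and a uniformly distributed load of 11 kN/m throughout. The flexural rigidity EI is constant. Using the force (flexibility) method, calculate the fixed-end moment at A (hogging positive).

M_A = 119.5 kN·m

Remove the prop at B; the released (primary) structure is a cantilever built in at A.
Downward deflection at the released point B due to the loads:
  point load 53 at a = 1.46: Pa²(3L − a)/(6EI) = 384.9/EI
  clockwise couple 75.5 at a = 3.65: M₀a(2L − a)/(2EI) = 1509/EI
  UDL 11: wL⁴/(8EI) = 3905/EI
  δ_0 = 5798/EI
Flexibility coefficient — unit upward force at B: δ_{BB} = L³/(3EI) = 129.7/EI.
Compatibility at B: δ_0 − R_B·δ_{BB} = 0, so R_B = 5798/129.7 = 44.72 kN.
Moment equilibrium about A: M_A = Σ(load moments about A) − R_B·L = 446 − 44.72×7.3 = 119.5 kN·m.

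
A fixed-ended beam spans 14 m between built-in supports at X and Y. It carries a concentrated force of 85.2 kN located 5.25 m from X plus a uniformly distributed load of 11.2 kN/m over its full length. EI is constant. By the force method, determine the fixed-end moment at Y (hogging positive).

Release both end moments; the primary structure is a simply-supported span XY with redundants M_X and M_Y.
End rotations of the released simple span under the applied load (×1/EI):
  at X: point load 85.2 at a = 5.25: Pab(L + b)/(6LEI) = 1060/EI
  at Y: point load 85.2 at a = 5.25: Pab(L + a)/(6LEI) = 896.9/EI
  at X: UDL 11.2: wL³/(24EI) = 1281/EI
  at Y: UDL 11.2: wL³/(24EI) = 1281/EI
  θ_X0 = 2341/EI,  θ_Y0 = 2177/EI
Flexibility coefficients: a unit moment at one end gives L/(3EI) there and L/(6EI) at the far end, so f₁₁ = f₂₂ = 4.667/EI and f₁₂ = f₂₁ = 2.333/EI.
Compatibility — zero rotation at each built-in end:
  4.667 M_X + 2.333 M_Y = 2341
  2.333 M_X + 4.667 M_Y = 2177
Solving the pair gives M_X = 357.7 kN·m and M_Y = 287.8 kN·m (hogging).

M_Y = 287.8 kN·m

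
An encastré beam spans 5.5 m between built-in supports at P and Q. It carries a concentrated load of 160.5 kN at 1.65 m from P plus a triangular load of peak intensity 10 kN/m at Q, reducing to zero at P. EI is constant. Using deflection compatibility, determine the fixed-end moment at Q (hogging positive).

Release both end moments; the primary structure is a simply-supported span PQ with redundants M_P and M_Q.
End rotations of the released simple span under the applied load (×1/EI):
  at P: point load 160.5 at a = 1.65: Pab(L + b)/(6LEI) = 288.9/EI
  at Q: point load 160.5 at a = 1.65: Pab(L + a)/(6LEI) = 220.9/EI
  at P: triangular load, peak 10: 7w₀L³/(360EI) = 32.35/EI
  at Q: triangular load, peak 10: w₀L³/(45EI) = 36.97/EI
  θ_P0 = 321.2/EI,  θ_Q0 = 257.9/EI
Flexibility coefficients: a unit moment at one end gives L/(3EI) there and L/(6EI) at the far end, so f₁₁ = f₂₂ = 1.833/EI and f₁₂ = f₂₁ = 0.9167/EI.
Compatibility — zero rotation at each built-in end:
  1.833 M_P + 0.9167 M_Q = 321.2
  0.9167 M_P + 1.833 M_Q = 257.9
Solving the pair gives M_P = 139.8 kN·m and M_Q = 70.74 kN·m (hogging).

M_Q = 70.74 kN·m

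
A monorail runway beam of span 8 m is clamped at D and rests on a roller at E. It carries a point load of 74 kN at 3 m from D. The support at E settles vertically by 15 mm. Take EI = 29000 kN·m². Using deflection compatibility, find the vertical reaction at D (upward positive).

R_D = 62.89 kN

Choose R_E as the redundant. The primary structure is the cantilever fixed at D.
Free-end deflection of the primary structure under the applied loading (downward +):
  point load 74 at a = 3: Pa²(3L − a)/(6EI) = 2331/EI
Tip deflection under a unit load at E: L³/(3EI) = 170.7/EI.
With EI = 29000 kN·m²: δ_0 = 0.080379 m and δ_{EE} = 0.005885 m/kN.
Compatibility — the beam at E must follow the support down by 0.015 m: δ_0 − R_E·δ_{EE} = 0.015, so R_E = (0.080379 − 0.015)/0.005885 = 11.11 kN.
Vertical equilibrium: R_D = ΣP − R_E = 74 − 11.11 = 62.89 kN.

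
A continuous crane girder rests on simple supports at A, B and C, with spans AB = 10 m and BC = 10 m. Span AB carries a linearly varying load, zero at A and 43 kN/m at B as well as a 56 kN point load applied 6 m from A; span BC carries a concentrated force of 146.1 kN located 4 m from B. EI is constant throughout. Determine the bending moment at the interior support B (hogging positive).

M_B = 337.3 kN·m

Release continuity at B by inserting a hinge; the redundant is the internal moment M_B. The primary structure is two simply-supported spans AB and BC.
Rotations at B on the released spans (each span's end-slope, ×1/EI):
  span AB: triangular load, peak 43: w₀L³/(45EI) = 955.6/EI
  span AB: point load 56 at a = 6: Pab(L + a)/(6LEI) = 358.4/EI
  span BC: point load 146.1 at a = 4: Pab(L + b)/(6LEI) = 935/EI
  relative rotation θ_0 = (1314 + 935)/EI = 2249/EI
A unit hogging moment at B produces rotation L₁/(3EI) + L₂/(3EI) = 6.667/EI.
Compatibility: M_B·(L₁+L₂)/(3EI) = θ_0, giving M_B = 337.3 kN·m (hogging).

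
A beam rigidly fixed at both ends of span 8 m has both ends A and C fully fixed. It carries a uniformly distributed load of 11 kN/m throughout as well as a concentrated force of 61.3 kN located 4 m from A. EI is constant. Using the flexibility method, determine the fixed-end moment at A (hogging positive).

Take the two fixed-end moments M_A, M_C as redundants; the released structure is the simple span AC.
End rotations of the released simple span under the applied load (×1/EI):
  at A: UDL 11: wL³/(24EI) = 234.7/EI
  at C: UDL 11: wL³/(24EI) = 234.7/EI
  at A: point load 61.3 at a = 4: Pab(L + b)/(6LEI) = 245.2/EI
  at C: point load 61.3 at a = 4: Pab(L + a)/(6LEI) = 245.2/EI
  θ_A0 = 479.9/EI,  θ_C0 = 479.9/EI
Flexibility coefficients: a unit moment at one end gives L/(3EI) there and L/(6EI) at the far end, so f₁₁ = f₂₂ = 2.667/EI and f₁₂ = f₂₁ = 1.333/EI.
Compatibility — zero rotation at each built-in end:
  2.667 M_A + 1.333 M_C = 479.9
  1.333 M_A + 2.667 M_C = 479.9
Solving the pair gives M_A = 120 kN·m and M_C = 120 kN·m (hogging).

M_A = 120 kN·m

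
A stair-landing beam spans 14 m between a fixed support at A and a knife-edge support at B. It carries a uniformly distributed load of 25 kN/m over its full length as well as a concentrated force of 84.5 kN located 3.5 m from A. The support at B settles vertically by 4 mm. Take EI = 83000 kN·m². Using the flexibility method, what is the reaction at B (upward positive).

Release the roller at B. Primary structure: cantilever fixed at A.
Downward deflection at the released point B due to the loads:
  UDL 25: wL⁴/(8EI) = 120050/EI
  point load 84.5 at a = 3.5: Pa²(3L − a)/(6EI) = 6642/EI
  δ_0 = 126692/EI
Flexibility coefficient — unit upward force at B: δ_{BB} = L³/(3EI) = 914.7/EI.
With EI = 83000 kN·m²: δ_0 = 1.5264 m and δ_{BB} = 0.01102 m/kN.
Compatibility — the beam at B must follow the support down by 0.004 m: δ_0 − R_B·δ_{BB} = 0.004, so R_B = (1.5264 − 0.004)/0.01102 = 138.1 kN.

R_B = 138.1 kN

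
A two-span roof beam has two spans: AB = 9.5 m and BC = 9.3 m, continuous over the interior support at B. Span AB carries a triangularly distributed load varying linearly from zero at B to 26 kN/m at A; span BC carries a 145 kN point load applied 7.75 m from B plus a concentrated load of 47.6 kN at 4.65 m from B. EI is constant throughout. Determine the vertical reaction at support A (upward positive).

R_A = 65.04 kN

Insert a hinge at B; M_B is the redundant, and each span becomes simply supported.
Rotations at B on the released spans (each span's end-slope, ×1/EI):
  span AB: triangular load, peak 26: 7w₀L³/(360EI) = 433.5/EI
  span BC: point load 145 at a = 7.75: Pab(L + b)/(6LEI) = 338.7/EI
  span BC: point load 47.6 at a = 4.65: Pab(L + b)/(6LEI) = 257.3/EI
  relative rotation θ_0 = (433.5 + 596)/EI = 1029/EI
A unit hogging moment at B produces rotation L₁/(3EI) + L₂/(3EI) = 6.267/EI.
Slope continuity at B: θ_0 = M_B·6.267/EI, so M_B = 1029/6.267 = 164.3 kN·m (hogging).
Span AB, ΣM about A with M_B applied at B: R_B^{AB}·9.5 = 391.1 + 164.3, so R_B^{AB} = 58.46 kN and R_A = 123.5 − 58.46 = 65.04 kN.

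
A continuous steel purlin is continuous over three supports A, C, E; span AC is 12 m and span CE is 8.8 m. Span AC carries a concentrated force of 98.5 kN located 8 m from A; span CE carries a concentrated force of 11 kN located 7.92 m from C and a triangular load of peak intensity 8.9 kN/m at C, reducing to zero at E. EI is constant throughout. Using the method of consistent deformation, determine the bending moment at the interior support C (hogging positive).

M_C = 147.7 kN·m

Insert a hinge at C; M_C is the redundant, and each span becomes simply supported.
Rotations at C on the released spans (each span's end-slope, ×1/EI):
  span AC: point load 98.5 at a = 8: Pab(L + a)/(6LEI) = 875.6/EI
  span CE: point load 11 at a = 7.92: Pab(L + b)/(6LEI) = 14.06/EI
  span CE: triangular load, peak 8.9: w₀L³/(45EI) = 134.8/EI
  relative rotation θ_0 = (875.6 + 148.8)/EI = 1024/EI
A unit hogging moment at C produces rotation L₁/(3EI) + L₂/(3EI) = 6.933/EI.
Compatibility: M_C·(L₁+L₂)/(3EI) = θ_0, giving M_C = 147.7 kN·m (hogging).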